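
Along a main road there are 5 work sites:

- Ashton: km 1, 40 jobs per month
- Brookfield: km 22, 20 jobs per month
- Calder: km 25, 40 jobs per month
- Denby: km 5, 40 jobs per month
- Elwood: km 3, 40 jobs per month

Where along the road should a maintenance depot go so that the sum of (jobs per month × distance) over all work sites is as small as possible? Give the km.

x = 5

For a sum of weighted absolute distances on a line, the optimum is the weighted median (not the mean). Total weight W = 180; half-weight = 90.
Sort by position and accumulate weight:
  km 1 (Ashton, w=40) → cum 40
  km 3 (Elwood, w=40) → cum 80
  km 5 (Denby, w=40) → cum 120  ≥ 90 → median here
  km 22 (Brookfield, w=20) → cum 140
  km 25 (Calder, w=40) → cum 180
Optimal location: km 5.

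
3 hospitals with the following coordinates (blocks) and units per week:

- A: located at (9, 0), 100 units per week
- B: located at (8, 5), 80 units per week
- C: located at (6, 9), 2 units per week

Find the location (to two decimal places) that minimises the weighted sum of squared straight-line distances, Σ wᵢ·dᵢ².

(8.53, 2.30)

The minimiser of Σwᵢ‖p−pᵢ‖² is the weighted centroid p* = (Σwᵢpᵢ)/(Σwᵢ).
Σwᵢ = 182.
Σwᵢxᵢ = 100·9 + 80·8 + 2·6 = 1552.
Σwᵢyᵢ = 100·0 + 80·5 + 2·9 = 418.
x* = 1552/182 = 8.53, y* = 418/182 = 2.30.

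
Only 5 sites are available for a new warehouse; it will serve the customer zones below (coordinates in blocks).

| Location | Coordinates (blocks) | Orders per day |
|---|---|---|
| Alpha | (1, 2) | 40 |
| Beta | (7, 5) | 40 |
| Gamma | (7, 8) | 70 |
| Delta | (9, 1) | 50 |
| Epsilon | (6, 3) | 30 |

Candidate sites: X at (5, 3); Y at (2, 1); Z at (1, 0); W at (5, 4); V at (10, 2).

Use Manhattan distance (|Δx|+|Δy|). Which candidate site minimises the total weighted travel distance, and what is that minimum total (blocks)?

X, total 1180 blocks

Total weighted distance at each candidate:
  X (5, 3): total = 1180
  Y (2, 1): total = 1810
  Z (1, 0): total = 2190
  W (5, 4): total = 1190
  V (10, 2): total = 1480
Minimum is at X with total 1180 blocks.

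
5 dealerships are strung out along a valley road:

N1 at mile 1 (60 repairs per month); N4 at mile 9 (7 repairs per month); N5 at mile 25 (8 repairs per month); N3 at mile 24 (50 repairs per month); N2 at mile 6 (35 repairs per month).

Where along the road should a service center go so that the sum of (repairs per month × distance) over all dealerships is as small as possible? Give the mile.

x = 6

For a sum of weighted absolute distances on a line, the optimum is the weighted median (not the mean). Total weight W = 160; half-weight = 80.
Sort by position and accumulate weight:
  mile 1 (N1, w=60) → cum 60
  mile 6 (N2, w=35) → cum 95  ≥ 80 → median here
  mile 9 (N4, w=7) → cum 102
  mile 24 (N3, w=50) → cum 152
  mile 25 (N5, w=8) → cum 160
Optimal location: mile 6.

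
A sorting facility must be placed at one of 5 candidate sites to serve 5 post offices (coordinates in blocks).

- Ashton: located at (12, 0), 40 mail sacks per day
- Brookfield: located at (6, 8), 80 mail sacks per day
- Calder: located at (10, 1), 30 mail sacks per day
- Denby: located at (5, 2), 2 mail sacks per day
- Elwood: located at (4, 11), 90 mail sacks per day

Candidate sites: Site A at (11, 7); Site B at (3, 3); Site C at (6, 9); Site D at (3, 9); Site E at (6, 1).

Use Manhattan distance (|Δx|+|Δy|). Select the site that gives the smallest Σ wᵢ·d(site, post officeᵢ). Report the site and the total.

Total weighted distance at each candidate:
  Site A (11, 7): total = 2022
  Site B (3, 3): total = 2206
  Site C (6, 9): total = 1416
  Site D (3, 9): total = 1778
  Site E (6, 1): total = 2044
Minimum is at Site C with total 1416 blocks.

Site C, total 1416 blocks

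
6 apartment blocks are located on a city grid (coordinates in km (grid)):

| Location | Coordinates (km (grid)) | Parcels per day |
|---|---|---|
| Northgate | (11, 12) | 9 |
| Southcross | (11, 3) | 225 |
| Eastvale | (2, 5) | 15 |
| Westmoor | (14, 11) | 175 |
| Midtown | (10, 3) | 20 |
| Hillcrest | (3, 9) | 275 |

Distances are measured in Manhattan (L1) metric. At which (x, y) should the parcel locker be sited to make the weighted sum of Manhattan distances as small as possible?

Manhattan distance separates: Σwᵢ(|x−xᵢ|+|y−yᵢ|) = Σwᵢ|x−xᵢ| + Σwᵢ|y−yᵢ|, so x and y are optimised independently as 1-D weighted medians.
Total weight W = 719; half = 359.5.
x-coordinate, sorted with cumulative weight:
  x=2 (Eastvale, w=15) cum 15
  x=3 (Hillcrest, w=275) cum 290
  x=10 (Midtown, w=20) cum 310
  x=11 (Northgate, w=9) cum 319
  x=11 (Southcross, w=225) cum 544  ← median
  x=14 (Westmoor, w=175) cum 719
⇒ x* = 11
y-coordinate, sorted with cumulative weight:
  y=3 (Southcross, w=225) cum 225
  y=3 (Midtown, w=20) cum 245
  y=5 (Eastvale, w=15) cum 260
  y=9 (Hillcrest, w=275) cum 535  ← median
  y=11 (Westmoor, w=175) cum 710
  y=12 (Northgate, w=9) cum 719
⇒ y* = 9

(11, 9)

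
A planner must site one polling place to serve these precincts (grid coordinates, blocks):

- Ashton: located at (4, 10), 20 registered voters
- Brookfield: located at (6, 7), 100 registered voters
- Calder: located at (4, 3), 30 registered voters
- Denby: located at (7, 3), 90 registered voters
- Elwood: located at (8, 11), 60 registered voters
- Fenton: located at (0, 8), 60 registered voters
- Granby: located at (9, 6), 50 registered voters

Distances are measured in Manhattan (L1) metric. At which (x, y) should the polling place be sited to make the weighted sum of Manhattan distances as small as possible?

(6, 7)

Manhattan distance separates: Σwᵢ(|x−xᵢ|+|y−yᵢ|) = Σwᵢ|x−xᵢ| + Σwᵢ|y−yᵢ|, so x and y are optimised independently as 1-D weighted medians.
Total weight W = 410; half = 205.
x-coordinate, sorted with cumulative weight:
  x=0 (Fenton, w=60) cum 60
  x=4 (Ashton, w=20) cum 80
  x=4 (Calder, w=30) cum 110
  x=6 (Brookfield, w=100) cum 210  ← median
  x=7 (Denby, w=90) cum 300
  x=8 (Elwood, w=60) cum 360
  x=9 (Granby, w=50) cum 410
⇒ x* = 6
y-coordinate, sorted with cumulative weight:
  y=3 (Calder, w=30) cum 30
  y=3 (Denby, w=90) cum 120
  y=6 (Granby, w=50) cum 170
  y=7 (Brookfield, w=100) cum 270  ← median
  y=8 (Fenton, w=60) cum 330
  y=10 (Ashton, w=20) cum 350
  y=11 (Elwood, w=60) cum 410
⇒ y* = 7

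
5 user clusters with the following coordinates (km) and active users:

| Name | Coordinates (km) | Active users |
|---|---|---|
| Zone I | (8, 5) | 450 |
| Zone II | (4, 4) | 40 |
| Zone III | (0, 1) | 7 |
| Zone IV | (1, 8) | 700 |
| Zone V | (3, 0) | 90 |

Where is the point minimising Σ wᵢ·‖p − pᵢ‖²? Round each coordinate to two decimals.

(3.68, 6.23)

The minimiser of Σwᵢ‖p−pᵢ‖² is the weighted centroid p* = (Σwᵢpᵢ)/(Σwᵢ).
Σwᵢ = 1287.
Σwᵢxᵢ = 450·8 + 40·4 + 7·0 + 700·1 + 90·3 = 4730.
Σwᵢyᵢ = 450·5 + 40·4 + 7·1 + 700·8 + 90·0 = 8017.
x* = 4730/1287 = 3.68, y* = 8017/1287 = 6.23.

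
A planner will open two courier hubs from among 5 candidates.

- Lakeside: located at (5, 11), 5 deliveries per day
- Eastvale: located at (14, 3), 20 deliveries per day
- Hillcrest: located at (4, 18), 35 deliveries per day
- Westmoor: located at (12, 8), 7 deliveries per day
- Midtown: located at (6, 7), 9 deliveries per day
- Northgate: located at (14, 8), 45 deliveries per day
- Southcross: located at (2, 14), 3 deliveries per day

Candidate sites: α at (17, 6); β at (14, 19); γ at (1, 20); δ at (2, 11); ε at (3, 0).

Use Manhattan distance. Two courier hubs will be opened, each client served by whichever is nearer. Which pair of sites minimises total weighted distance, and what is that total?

{α, γ}, total 763

Evaluate every pair (each demand assigned to the nearer of the two):
  {α, γ}: total = 763
  {α, δ}: total = 805
  {α, β}: total = 1023
  {α, ε}: total = 1259
  {β, δ}: total = 1317
  {β, γ}: total = 1329
  {γ, δ}: total = 1437
  {β, ε}: total = 1451
  {δ, ε}: total = 1457
  {γ, ε}: total = 1605
Best pair: {α, γ} with total 763.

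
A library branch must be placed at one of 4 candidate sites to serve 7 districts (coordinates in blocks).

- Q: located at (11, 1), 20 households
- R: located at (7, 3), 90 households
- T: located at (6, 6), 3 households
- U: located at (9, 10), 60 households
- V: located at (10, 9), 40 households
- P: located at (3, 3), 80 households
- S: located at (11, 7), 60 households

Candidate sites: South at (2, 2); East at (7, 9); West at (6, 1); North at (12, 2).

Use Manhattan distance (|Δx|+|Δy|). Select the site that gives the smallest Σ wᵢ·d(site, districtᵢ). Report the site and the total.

East, total 2252 blocks

Total weighted distance at each candidate:
  South (2, 2): total = 3264
  East (7, 9): total = 2252
  West (6, 1): total = 2645
  North (12, 2): total = 2790
Minimum is at East with total 2252 blocks.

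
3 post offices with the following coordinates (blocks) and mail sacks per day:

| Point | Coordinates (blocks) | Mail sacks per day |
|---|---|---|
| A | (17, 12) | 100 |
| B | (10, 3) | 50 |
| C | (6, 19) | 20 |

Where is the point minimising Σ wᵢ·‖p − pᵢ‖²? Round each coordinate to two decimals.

(13.65, 10.18)

The minimiser of Σwᵢ‖p−pᵢ‖² is the weighted centroid p* = (Σwᵢpᵢ)/(Σwᵢ).
Σwᵢ = 170.
Σwᵢxᵢ = 100·17 + 50·10 + 20·6 = 2320.
Σwᵢyᵢ = 100·12 + 50·3 + 20·19 = 1730.
x* = 2320/170 = 13.65, y* = 1730/170 = 10.18.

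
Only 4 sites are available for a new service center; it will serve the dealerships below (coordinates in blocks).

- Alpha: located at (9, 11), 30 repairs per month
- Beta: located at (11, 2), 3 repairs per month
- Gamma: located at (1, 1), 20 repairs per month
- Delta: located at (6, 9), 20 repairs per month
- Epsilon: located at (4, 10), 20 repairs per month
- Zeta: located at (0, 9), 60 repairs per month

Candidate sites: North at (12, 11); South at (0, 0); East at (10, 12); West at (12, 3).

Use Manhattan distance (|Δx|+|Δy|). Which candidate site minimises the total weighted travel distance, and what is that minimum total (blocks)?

Total weighted distance at each candidate:
  North (12, 11): total = 1720
  South (0, 0): total = 1799
  East (10, 12): total = 1573
  West (12, 3): total = 2216
Minimum is at East with total 1573 blocks.

East, total 1573 blocks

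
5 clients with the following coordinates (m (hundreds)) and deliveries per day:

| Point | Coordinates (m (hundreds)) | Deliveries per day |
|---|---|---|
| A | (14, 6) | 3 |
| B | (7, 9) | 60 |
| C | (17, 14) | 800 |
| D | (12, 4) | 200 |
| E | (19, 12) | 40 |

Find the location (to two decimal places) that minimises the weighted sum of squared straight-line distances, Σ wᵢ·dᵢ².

(15.61, 11.82)

The minimiser of Σwᵢ‖p−pᵢ‖² is the weighted centroid p* = (Σwᵢpᵢ)/(Σwᵢ).
Σwᵢ = 1103.
Σwᵢxᵢ = 3·14 + 60·7 + 800·17 + 200·12 + 40·19 = 17222.
Σwᵢyᵢ = 3·6 + 60·9 + 800·14 + 200·4 + 40·12 = 13038.
x* = 17222/1103 = 15.61, y* = 13038/1103 = 11.82.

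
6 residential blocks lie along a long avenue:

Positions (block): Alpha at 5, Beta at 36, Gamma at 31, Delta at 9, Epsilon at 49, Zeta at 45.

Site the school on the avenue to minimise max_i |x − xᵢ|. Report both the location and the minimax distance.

The 1-center on a line is the midpoint of the two extreme points: leftmost at 5, rightmost at 49.
Optimal location = (5 + 49)/2 = 27; maximum distance = (49 − 5)/2 = 22.

location 27, max distance 22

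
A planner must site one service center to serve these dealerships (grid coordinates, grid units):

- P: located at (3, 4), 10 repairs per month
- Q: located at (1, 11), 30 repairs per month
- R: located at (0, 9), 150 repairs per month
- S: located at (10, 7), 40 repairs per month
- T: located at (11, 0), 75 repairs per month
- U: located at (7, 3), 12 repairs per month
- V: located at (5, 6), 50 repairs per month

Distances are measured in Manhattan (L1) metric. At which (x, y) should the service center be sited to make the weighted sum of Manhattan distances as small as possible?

(3, 7)

Manhattan distance separates: Σwᵢ(|x−xᵢ|+|y−yᵢ|) = Σwᵢ|x−xᵢ| + Σwᵢ|y−yᵢ|, so x and y are optimised independently as 1-D weighted medians.
Total weight W = 367; half = 183.5.
x-coordinate, sorted with cumulative weight:
  x=0 (R, w=150) cum 150
  x=1 (Q, w=30) cum 180
  x=3 (P, w=10) cum 190  ← median
  x=5 (V, w=50) cum 240
  x=7 (U, w=12) cum 252
  x=10 (S, w=40) cum 292
  x=11 (T, w=75) cum 367
⇒ x* = 3
y-coordinate, sorted with cumulative weight:
  y=0 (T, w=75) cum 75
  y=3 (U, w=12) cum 87
  y=4 (P, w=10) cum 97
  y=6 (V, w=50) cum 147
  y=7 (S, w=40) cum 187  ← median
  y=9 (R, w=150) cum 337
  y=11 (Q, w=30) cum 367
⇒ y* = 7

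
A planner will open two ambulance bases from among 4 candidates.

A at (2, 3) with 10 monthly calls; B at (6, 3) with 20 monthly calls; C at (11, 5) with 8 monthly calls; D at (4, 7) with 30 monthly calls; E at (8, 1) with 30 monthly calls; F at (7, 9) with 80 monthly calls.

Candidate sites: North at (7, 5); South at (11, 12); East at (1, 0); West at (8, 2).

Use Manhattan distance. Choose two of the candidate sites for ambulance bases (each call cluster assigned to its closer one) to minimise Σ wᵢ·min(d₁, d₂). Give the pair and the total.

{North, West}, total 662

Evaluate every pair (each demand assigned to the nearer of the two):
  {North, West}: total = 662
  {North, East}: total = 752
  {North, South}: total = 782
  {South, West}: total = 1038
  {East, West}: total = 1088
  {South, East}: total = 1356
Best pair: {North, West} with total 662.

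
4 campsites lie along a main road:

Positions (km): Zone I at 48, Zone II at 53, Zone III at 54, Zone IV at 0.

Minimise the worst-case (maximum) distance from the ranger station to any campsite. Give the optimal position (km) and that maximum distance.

location 27, max distance 27

The 1-center on a line is the midpoint of the two extreme points: leftmost at 0, rightmost at 54.
Optimal location = (0 + 54)/2 = 27; maximum distance = (54 − 0)/2 = 27.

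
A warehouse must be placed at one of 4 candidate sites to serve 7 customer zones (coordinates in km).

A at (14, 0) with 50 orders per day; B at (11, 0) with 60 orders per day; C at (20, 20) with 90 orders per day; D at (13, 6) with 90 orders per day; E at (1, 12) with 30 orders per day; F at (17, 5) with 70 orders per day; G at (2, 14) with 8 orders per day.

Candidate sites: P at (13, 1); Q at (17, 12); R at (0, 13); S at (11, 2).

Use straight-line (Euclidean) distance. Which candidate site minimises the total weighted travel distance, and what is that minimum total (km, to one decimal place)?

P, total 3497.8 km

Total weighted distance at each candidate:
  P (13, 1): total = 3497.8
  Q (17, 12): total = 3932.5
  R (0, 13): total = 6588.4
  S (11, 2): total = 3527.8
Minimum is at P with total 3497.8 km.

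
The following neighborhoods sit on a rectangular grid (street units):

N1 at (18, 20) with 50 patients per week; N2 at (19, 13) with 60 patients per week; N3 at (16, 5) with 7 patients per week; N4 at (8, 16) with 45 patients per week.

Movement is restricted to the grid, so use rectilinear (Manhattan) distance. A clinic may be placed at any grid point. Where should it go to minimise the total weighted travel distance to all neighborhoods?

(18, 16)

Manhattan distance separates: Σwᵢ(|x−xᵢ|+|y−yᵢ|) = Σwᵢ|x−xᵢ| + Σwᵢ|y−yᵢ|, so x and y are optimised independently as 1-D weighted medians.
Total weight W = 162; half = 81.
x-coordinate, sorted with cumulative weight:
  x=8 (N4, w=45) cum 45
  x=16 (N3, w=7) cum 52
  x=18 (N1, w=50) cum 102  ← median
  x=19 (N2, w=60) cum 162
⇒ x* = 18
y-coordinate, sorted with cumulative weight:
  y=5 (N3, w=7) cum 7
  y=13 (N2, w=60) cum 67
  y=16 (N4, w=45) cum 112  ← median
  y=20 (N1, w=50) cum 162
⇒ y* = 16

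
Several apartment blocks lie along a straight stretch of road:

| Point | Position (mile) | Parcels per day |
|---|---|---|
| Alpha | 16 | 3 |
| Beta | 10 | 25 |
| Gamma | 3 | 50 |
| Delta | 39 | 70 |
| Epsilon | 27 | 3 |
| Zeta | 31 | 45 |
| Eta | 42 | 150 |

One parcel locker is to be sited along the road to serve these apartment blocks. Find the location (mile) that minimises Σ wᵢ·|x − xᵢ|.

For a sum of weighted absolute distances on a line, the optimum is the weighted median (not the mean). Total weight W = 346; half-weight = 173.
Sort by position and accumulate weight:
  mile 3 (Gamma, w=50) → cum 50
  mile 10 (Beta, w=25) → cum 75
  mile 16 (Alpha, w=3) → cum 78
  mile 27 (Epsilon, w=3) → cum 81
  mile 31 (Zeta, w=45) → cum 126
  mile 39 (Delta, w=70) → cum 196  ≥ 173 → median here
  mile 42 (Eta, w=150) → cum 346
Optimal location: mile 39.

x = 39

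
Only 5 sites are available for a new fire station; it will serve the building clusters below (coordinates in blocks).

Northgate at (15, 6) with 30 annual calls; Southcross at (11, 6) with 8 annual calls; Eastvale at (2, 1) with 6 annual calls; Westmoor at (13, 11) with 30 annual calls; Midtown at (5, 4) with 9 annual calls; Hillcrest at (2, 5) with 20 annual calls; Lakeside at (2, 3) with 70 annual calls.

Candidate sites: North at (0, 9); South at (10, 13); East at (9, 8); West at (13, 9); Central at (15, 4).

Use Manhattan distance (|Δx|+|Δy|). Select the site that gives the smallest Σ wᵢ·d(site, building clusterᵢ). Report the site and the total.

East, total 1678 blocks

Total weighted distance at each candidate:
  North (0, 9): total = 1932
  South (10, 13): total = 2400
  East (9, 8): total = 1678
  West (13, 9): total = 1971
  Central (15, 4): total = 1824
Minimum is at East with total 1678 blocks.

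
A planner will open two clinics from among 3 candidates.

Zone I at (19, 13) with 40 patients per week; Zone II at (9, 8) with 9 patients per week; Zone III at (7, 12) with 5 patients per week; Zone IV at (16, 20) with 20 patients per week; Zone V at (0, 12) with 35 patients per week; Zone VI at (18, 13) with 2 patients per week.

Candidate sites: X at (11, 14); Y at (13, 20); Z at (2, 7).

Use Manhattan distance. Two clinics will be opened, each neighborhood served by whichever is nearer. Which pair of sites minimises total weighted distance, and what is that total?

{X, Z}, total 943

Evaluate every pair (each demand assigned to the nearer of the two):
  {X, Z}: total = 943
  {Y, Z}: total = 971
  {X, Y}: total = 993
Best pair: {X, Z} with total 943.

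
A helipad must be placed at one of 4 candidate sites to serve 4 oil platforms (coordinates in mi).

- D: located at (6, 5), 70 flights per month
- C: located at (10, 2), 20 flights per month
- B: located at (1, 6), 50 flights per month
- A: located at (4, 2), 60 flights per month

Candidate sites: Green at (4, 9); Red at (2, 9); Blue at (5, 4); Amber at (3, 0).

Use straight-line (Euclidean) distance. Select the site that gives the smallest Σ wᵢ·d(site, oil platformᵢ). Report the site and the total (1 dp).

Blue, total 564.5 mi

Total weighted distance at each candidate:
  Green (4, 9): total = 1129.6
  Red (2, 9): total = 1203.5
  Blue (5, 4): total = 564.5
  Amber (3, 0): total = 1004.2
Minimum is at Blue with total 564.5 mi.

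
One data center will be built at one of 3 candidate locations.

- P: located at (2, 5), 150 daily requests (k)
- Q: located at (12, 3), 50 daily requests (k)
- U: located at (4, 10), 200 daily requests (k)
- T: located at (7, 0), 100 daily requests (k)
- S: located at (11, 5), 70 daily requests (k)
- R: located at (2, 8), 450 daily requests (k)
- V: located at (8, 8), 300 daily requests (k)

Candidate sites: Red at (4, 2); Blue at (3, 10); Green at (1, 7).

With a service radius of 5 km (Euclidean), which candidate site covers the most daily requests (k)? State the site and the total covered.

Green, covering 800

Coverage radius r = 5 km; a point is covered iff (Δx)²+(Δy)² ≤ 5² = 25.
  Red (4, 2): covers {P, T} → 250
  Blue (3, 10): covers {U, R} → 650
  Green (1, 7): covers {P, U, R} → 800
Maximum coverage at Green: 800 daily requests (k).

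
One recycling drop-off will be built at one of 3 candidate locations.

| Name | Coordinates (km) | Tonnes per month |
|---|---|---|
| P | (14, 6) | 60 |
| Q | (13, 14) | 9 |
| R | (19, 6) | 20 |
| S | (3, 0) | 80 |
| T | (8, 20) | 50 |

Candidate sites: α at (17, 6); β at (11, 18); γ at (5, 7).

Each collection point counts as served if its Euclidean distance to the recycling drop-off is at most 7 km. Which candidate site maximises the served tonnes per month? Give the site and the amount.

α, covering 80

Coverage radius r = 7 km; a point is covered iff (Δx)²+(Δy)² ≤ 7² = 49.
  α (17, 6): covers {P, R} → 80
  β (11, 18): covers {Q, T} → 59
  γ (5, 7): covers {none} → 0
Maximum coverage at α: 80 tonnes per month.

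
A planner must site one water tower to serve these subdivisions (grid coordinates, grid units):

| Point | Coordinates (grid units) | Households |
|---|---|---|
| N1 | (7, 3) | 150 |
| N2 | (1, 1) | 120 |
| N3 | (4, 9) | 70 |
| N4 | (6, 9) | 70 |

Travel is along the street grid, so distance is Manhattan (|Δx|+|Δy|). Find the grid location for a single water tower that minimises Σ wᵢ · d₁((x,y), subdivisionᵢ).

(6, 3)

Manhattan distance separates: Σwᵢ(|x−xᵢ|+|y−yᵢ|) = Σwᵢ|x−xᵢ| + Σwᵢ|y−yᵢ|, so x and y are optimised independently as 1-D weighted medians.
Total weight W = 410; half = 205.
x-coordinate, sorted with cumulative weight:
  x=1 (N2, w=120) cum 120
  x=4 (N3, w=70) cum 190
  x=6 (N4, w=70) cum 260  ← median
  x=7 (N1, w=150) cum 410
⇒ x* = 6
y-coordinate, sorted with cumulative weight:
  y=1 (N2, w=120) cum 120
  y=3 (N1, w=150) cum 270  ← median
  y=9 (N3, w=70) cum 340
  y=9 (N4, w=70) cum 410
⇒ y* = 3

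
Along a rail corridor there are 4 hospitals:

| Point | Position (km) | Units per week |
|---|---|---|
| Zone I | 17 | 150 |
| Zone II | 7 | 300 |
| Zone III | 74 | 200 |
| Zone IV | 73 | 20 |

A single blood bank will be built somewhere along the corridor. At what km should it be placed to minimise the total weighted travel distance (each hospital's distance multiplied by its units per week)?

x = 17

For a sum of weighted absolute distances on a line, the optimum is the weighted median (not the mean). Total weight W = 670; half-weight = 335.
Sort by position and accumulate weight:
  km 7 (Zone II, w=300) → cum 300
  km 17 (Zone I, w=150) → cum 450  ≥ 335 → median here
  km 73 (Zone IV, w=20) → cum 470
  km 74 (Zone III, w=200) → cum 670
Optimal location: km 17.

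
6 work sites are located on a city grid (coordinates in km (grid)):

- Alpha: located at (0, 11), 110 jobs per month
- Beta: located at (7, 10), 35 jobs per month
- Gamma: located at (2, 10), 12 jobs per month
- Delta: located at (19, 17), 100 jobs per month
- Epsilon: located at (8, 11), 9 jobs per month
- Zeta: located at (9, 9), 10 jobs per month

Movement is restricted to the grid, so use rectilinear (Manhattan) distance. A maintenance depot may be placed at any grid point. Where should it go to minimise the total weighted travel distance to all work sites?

(7, 11)

Manhattan distance separates: Σwᵢ(|x−xᵢ|+|y−yᵢ|) = Σwᵢ|x−xᵢ| + Σwᵢ|y−yᵢ|, so x and y are optimised independently as 1-D weighted medians.
Total weight W = 276; half = 138.
x-coordinate, sorted with cumulative weight:
  x=0 (Alpha, w=110) cum 110
  x=2 (Gamma, w=12) cum 122
  x=7 (Beta, w=35) cum 157  ← median
  x=8 (Epsilon, w=9) cum 166
  x=9 (Zeta, w=10) cum 176
  x=19 (Delta, w=100) cum 276
⇒ x* = 7
y-coordinate, sorted with cumulative weight:
  y=9 (Zeta, w=10) cum 10
  y=10 (Beta, w=35) cum 45
  y=10 (Gamma, w=12) cum 57
  y=11 (Alpha, w=110) cum 167  ← median
  y=11 (Epsilon, w=9) cum 176
  y=17 (Delta, w=100) cum 276
⇒ y* = 11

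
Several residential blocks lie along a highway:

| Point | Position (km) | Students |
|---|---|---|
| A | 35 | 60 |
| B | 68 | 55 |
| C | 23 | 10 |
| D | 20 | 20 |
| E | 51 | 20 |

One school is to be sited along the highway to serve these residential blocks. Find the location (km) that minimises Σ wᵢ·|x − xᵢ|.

For a sum of weighted absolute distances on a line, the optimum is the weighted median (not the mean). Total weight W = 165; half-weight = 82.5.
Sort by position and accumulate weight:
  km 20 (D, w=20) → cum 20
  km 23 (C, w=10) → cum 30
  km 35 (A, w=60) → cum 90  ≥ 82.5 → median here
  km 51 (E, w=20) → cum 110
  km 68 (B, w=55) → cum 165
Optimal location: km 35.

x = 35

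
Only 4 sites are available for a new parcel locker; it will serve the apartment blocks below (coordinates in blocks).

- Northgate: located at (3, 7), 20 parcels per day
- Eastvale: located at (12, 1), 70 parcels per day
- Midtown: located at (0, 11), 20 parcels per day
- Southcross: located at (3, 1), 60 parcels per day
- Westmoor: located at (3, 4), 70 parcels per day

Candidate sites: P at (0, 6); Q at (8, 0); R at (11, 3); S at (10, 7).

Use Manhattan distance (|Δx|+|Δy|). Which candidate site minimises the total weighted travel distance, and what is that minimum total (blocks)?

Q, total 1960 blocks

Total weighted distance at each candidate:
  P (0, 6): total = 2200
  Q (8, 0): total = 1960
  R (11, 3): total = 2060
  S (10, 7): total = 2460
Minimum is at Q with total 1960 blocks.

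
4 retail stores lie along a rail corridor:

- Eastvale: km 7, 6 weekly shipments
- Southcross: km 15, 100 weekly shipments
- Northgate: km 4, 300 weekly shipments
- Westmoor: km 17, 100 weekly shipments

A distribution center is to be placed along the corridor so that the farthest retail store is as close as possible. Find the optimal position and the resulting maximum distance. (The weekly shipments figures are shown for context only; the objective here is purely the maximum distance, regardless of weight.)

The 1-center on a line is the midpoint of the two extreme points: leftmost at 4, rightmost at 17.
Optimal location = (4 + 17)/2 = 10.5; maximum distance = (17 − 4)/2 = 6.5.

location 10.5, max distance 6.5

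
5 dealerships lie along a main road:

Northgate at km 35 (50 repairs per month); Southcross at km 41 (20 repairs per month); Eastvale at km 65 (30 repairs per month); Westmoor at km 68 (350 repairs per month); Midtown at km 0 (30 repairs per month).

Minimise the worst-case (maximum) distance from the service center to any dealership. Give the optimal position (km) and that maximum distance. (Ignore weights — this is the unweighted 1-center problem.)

The 1-center on a line is the midpoint of the two extreme points: leftmost at 0, rightmost at 68.
Optimal location = (0 + 68)/2 = 34; maximum distance = (68 − 0)/2 = 34.

location 34, max distance 34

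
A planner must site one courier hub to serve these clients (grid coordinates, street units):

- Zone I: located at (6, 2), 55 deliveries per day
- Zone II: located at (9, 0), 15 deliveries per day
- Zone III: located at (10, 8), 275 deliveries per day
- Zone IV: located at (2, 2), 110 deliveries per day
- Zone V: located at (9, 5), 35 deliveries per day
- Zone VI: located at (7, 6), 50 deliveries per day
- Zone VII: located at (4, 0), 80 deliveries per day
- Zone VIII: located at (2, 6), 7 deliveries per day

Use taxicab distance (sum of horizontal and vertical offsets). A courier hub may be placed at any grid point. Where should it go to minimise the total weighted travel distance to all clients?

(9, 6)

Manhattan distance separates: Σwᵢ(|x−xᵢ|+|y−yᵢ|) = Σwᵢ|x−xᵢ| + Σwᵢ|y−yᵢ|, so x and y are optimised independently as 1-D weighted medians.
Total weight W = 627; half = 313.5.
x-coordinate, sorted with cumulative weight:
  x=2 (Zone IV, w=110) cum 110
  x=2 (Zone VIII, w=7) cum 117
  x=4 (Zone VII, w=80) cum 197
  x=6 (Zone I, w=55) cum 252
  x=7 (Zone VI, w=50) cum 302
  x=9 (Zone II, w=15) cum 317  ← median
  x=9 (Zone V, w=35) cum 352
  x=10 (Zone III, w=275) cum 627
⇒ x* = 9
y-coordinate, sorted with cumulative weight:
  y=0 (Zone II, w=15) cum 15
  y=0 (Zone VII, w=80) cum 95
  y=2 (Zone I, w=55) cum 150
  y=2 (Zone IV, w=110) cum 260
  y=5 (Zone V, w=35) cum 295
  y=6 (Zone VI, w=50) cum 345  ← median
  y=6 (Zone VIII, w=7) cum 352
  y=8 (Zone III, w=275) cum 627
⇒ y* = 6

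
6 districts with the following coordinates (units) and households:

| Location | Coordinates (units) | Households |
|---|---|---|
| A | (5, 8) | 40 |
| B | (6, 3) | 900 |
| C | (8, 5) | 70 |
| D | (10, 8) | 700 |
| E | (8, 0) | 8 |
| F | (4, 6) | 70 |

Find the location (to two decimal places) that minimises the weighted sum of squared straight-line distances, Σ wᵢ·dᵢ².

The minimiser of Σwᵢ‖p−pᵢ‖² is the weighted centroid p* = (Σwᵢpᵢ)/(Σwᵢ).
Σwᵢ = 1788.
Σwᵢxᵢ = 40·5 + 900·6 + 70·8 + 700·10 + 8·8 + 70·4 = 13504.
Σwᵢyᵢ = 40·8 + 900·3 + 70·5 + 700·8 + 8·0 + 70·6 = 9390.
x* = 13504/1788 = 7.55, y* = 9390/1788 = 5.25.

(7.55, 5.25)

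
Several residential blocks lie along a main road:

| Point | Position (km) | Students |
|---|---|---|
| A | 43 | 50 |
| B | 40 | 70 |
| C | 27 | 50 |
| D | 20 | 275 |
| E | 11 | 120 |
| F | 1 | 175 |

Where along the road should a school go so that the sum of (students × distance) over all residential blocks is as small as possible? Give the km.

x = 20

For a sum of weighted absolute distances on a line, the optimum is the weighted median (not the mean). Total weight W = 740; half-weight = 370.
Sort by position and accumulate weight:
  km 1 (F, w=175) → cum 175
  km 11 (E, w=120) → cum 295
  km 20 (D, w=275) → cum 570  ≥ 370 → median here
  km 27 (C, w=50) → cum 620
  km 40 (B, w=70) → cum 690
  km 43 (A, w=50) → cum 740
Optimal location: km 20.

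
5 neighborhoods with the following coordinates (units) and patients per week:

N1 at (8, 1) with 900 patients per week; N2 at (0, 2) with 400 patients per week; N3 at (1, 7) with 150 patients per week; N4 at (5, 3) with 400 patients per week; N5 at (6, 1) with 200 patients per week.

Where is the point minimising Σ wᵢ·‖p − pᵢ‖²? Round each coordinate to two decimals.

The minimiser of Σwᵢ‖p−pᵢ‖² is the weighted centroid p* = (Σwᵢpᵢ)/(Σwᵢ).
Σwᵢ = 2050.
Σwᵢxᵢ = 900·8 + 400·0 + 150·1 + 400·5 + 200·6 = 10550.
Σwᵢyᵢ = 900·1 + 400·2 + 150·7 + 400·3 + 200·1 = 4150.
x* = 10550/2050 = 5.15, y* = 4150/2050 = 2.02.

(5.15, 2.02)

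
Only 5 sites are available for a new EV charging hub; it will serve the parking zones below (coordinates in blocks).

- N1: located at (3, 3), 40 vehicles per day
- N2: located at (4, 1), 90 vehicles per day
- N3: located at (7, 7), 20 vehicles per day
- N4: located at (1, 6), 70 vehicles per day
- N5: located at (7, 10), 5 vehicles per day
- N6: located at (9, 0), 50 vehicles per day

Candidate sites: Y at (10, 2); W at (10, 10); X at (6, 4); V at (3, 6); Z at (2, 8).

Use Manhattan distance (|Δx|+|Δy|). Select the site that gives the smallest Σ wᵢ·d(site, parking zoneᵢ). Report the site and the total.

Total weighted distance at each candidate:
  Y (10, 2): total = 2225
  W (10, 10): total = 3505
  X (6, 4): total = 1565
  V (3, 6): total = 1540
  Z (2, 8): total = 2165
Minimum is at V with total 1540 blocks.

V, total 1540 blocks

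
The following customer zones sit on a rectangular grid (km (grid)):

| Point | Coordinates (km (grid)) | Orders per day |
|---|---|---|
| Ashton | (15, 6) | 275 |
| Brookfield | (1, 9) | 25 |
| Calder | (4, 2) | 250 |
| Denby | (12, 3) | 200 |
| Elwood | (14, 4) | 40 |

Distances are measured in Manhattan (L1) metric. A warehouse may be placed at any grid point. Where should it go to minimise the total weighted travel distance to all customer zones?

Manhattan distance separates: Σwᵢ(|x−xᵢ|+|y−yᵢ|) = Σwᵢ|x−xᵢ| + Σwᵢ|y−yᵢ|, so x and y are optimised independently as 1-D weighted medians.
Total weight W = 790; half = 395.
x-coordinate, sorted with cumulative weight:
  x=1 (Brookfield, w=25) cum 25
  x=4 (Calder, w=250) cum 275
  x=12 (Denby, w=200) cum 475  ← median
  x=14 (Elwood, w=40) cum 515
  x=15 (Ashton, w=275) cum 790
⇒ x* = 12
y-coordinate, sorted with cumulative weight:
  y=2 (Calder, w=250) cum 250
  y=3 (Denby, w=200) cum 450  ← median
  y=4 (Elwood, w=40) cum 490
  y=6 (Ashton, w=275) cum 765
  y=9 (Brookfield, w=25) cum 790
⇒ y* = 3

(12, 3)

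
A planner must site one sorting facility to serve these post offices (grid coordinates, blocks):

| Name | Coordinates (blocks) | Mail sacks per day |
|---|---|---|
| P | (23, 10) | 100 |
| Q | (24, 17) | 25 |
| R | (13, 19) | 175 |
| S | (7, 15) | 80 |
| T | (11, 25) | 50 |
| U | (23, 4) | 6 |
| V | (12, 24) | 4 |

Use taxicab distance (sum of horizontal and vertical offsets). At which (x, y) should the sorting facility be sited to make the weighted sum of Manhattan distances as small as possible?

(13, 19)

Manhattan distance separates: Σwᵢ(|x−xᵢ|+|y−yᵢ|) = Σwᵢ|x−xᵢ| + Σwᵢ|y−yᵢ|, so x and y are optimised independently as 1-D weighted medians.
Total weight W = 440; half = 220.
x-coordinate, sorted with cumulative weight:
  x=7 (S, w=80) cum 80
  x=11 (T, w=50) cum 130
  x=12 (V, w=4) cum 134
  x=13 (R, w=175) cum 309  ← median
  x=23 (P, w=100) cum 409
  x=23 (U, w=6) cum 415
  x=24 (Q, w=25) cum 440
⇒ x* = 13
y-coordinate, sorted with cumulative weight:
  y=4 (U, w=6) cum 6
  y=10 (P, w=100) cum 106
  y=15 (S, w=80) cum 186
  y=17 (Q, w=25) cum 211
  y=19 (R, w=175) cum 386  ← median
  y=24 (V, w=4) cum 390
  y=25 (T, w=50) cum 440
⇒ y* = 19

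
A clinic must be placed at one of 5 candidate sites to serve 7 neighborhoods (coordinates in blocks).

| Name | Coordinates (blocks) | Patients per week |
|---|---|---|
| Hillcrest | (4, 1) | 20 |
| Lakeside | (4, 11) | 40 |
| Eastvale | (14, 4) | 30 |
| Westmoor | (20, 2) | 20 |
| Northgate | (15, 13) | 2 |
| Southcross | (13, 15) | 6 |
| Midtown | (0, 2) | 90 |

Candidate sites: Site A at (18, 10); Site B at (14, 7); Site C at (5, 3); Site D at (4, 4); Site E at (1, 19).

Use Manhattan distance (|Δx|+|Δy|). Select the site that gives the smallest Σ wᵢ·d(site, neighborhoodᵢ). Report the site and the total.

Site D, total 1700 blocks

Total weighted distance at each candidate:
  Site A (18, 10): total = 3972
  Site B (14, 7): total = 2968
  Site C (5, 3): total = 1740
  Site D (4, 4): total = 1700
  Site E (1, 19): total = 4176
Minimum is at Site D with total 1700 blocks.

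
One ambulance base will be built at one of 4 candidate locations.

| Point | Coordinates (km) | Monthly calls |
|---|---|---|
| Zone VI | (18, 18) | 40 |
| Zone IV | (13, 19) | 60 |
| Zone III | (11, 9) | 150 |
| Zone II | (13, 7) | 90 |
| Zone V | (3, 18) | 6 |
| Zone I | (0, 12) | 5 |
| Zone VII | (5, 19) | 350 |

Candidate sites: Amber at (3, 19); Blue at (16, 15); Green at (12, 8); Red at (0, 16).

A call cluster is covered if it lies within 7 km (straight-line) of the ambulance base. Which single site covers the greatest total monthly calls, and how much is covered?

Coverage radius r = 7 km; a point is covered iff (Δx)²+(Δy)² ≤ 7² = 49.
  Amber (3, 19): covers {Zone V, Zone VII} → 356
  Blue (16, 15): covers {Zone VI, Zone IV} → 100
  Green (12, 8): covers {Zone III, Zone II} → 240
  Red (0, 16): covers {Zone V, Zone I, Zone VII} → 361
Maximum coverage at Red: 361 monthly calls.

Red, covering 361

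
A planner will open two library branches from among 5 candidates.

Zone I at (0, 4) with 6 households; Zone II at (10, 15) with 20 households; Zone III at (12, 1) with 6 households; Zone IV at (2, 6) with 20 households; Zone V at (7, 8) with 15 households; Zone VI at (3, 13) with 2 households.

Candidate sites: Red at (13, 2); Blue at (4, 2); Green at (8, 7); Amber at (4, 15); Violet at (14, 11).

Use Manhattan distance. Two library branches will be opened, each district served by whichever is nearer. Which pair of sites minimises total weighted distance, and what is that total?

Evaluate every pair (each demand assigned to the nearer of the two):
  {Green, Amber}: total = 422
  {Blue, Green}: total = 462
  {Red, Green}: total = 470
  {Blue, Amber}: total = 471
  {Green, Violet}: total = 478
  {Blue, Violet}: total = 529
  {Red, Amber}: total = 598
  {Red, Blue}: total = 647
  {Amber, Violet}: total = 658
  {Red, Violet}: total = 738
Best pair: {Green, Amber} with total 422.

{Green, Amber}, total 422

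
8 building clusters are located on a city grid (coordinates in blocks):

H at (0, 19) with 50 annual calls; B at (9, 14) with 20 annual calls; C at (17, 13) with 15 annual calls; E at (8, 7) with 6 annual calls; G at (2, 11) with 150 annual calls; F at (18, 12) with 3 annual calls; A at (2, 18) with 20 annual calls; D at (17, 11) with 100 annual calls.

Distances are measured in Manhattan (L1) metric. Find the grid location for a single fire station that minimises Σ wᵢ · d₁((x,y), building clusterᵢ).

Manhattan distance separates: Σwᵢ(|x−xᵢ|+|y−yᵢ|) = Σwᵢ|x−xᵢ| + Σwᵢ|y−yᵢ|, so x and y are optimised independently as 1-D weighted medians.
Total weight W = 364; half = 182.
x-coordinate, sorted with cumulative weight:
  x=0 (H, w=50) cum 50
  x=2 (G, w=150) cum 200  ← median
  x=2 (A, w=20) cum 220
  x=8 (E, w=6) cum 226
  x=9 (B, w=20) cum 246
  x=17 (C, w=15) cum 261
  x=17 (D, w=100) cum 361
  x=18 (F, w=3) cum 364
⇒ x* = 2
y-coordinate, sorted with cumulative weight:
  y=7 (E, w=6) cum 6
  y=11 (G, w=150) cum 156
  y=11 (D, w=100) cum 256  ← median
  y=12 (F, w=3) cum 259
  y=13 (C, w=15) cum 274
  y=14 (B, w=20) cum 294
  y=18 (A, w=20) cum 314
  y=19 (H, w=50) cum 364
⇒ y* = 11

(2, 11)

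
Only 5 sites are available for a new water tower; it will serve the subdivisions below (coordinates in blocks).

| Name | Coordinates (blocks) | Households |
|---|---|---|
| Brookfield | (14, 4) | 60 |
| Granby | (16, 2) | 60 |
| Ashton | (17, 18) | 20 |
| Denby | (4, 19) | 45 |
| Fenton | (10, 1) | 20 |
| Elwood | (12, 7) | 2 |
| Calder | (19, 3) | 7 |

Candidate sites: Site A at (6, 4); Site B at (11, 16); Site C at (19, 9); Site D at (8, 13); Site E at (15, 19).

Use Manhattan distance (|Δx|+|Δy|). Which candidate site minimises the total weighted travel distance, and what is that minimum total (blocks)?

Total weighted distance at each candidate:
  Site A (6, 4): total = 2721
  Site B (11, 16): total = 3137
  Site C (19, 9): total = 2945
  Site D (8, 13): total = 3217
  Site E (15, 19): total = 3225
Minimum is at Site A with total 2721 blocks.

Site A, total 2721 blocks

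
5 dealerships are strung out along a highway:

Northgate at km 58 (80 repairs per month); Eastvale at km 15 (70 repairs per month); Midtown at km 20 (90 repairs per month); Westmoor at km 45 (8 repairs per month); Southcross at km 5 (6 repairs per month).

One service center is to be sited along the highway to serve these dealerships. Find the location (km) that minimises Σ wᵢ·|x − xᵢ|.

x = 20

For a sum of weighted absolute distances on a line, the optimum is the weighted median (not the mean). Total weight W = 254; half-weight = 127.
Sort by position and accumulate weight:
  km 5 (Southcross, w=6) → cum 6
  km 15 (Eastvale, w=70) → cum 76
  km 20 (Midtown, w=90) → cum 166  ≥ 127 → median here
  km 45 (Westmoor, w=8) → cum 174
  km 58 (Northgate, w=80) → cum 254
Optimal location: km 20.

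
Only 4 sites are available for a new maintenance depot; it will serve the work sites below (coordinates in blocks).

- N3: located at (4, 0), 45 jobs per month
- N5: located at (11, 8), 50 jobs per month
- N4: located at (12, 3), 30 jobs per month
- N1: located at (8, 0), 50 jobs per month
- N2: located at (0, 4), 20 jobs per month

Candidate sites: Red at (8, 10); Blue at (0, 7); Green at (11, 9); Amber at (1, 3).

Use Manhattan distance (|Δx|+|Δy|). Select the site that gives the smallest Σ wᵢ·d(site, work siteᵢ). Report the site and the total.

Total weighted distance at each candidate:
  Red (8, 10): total = 1990
  Blue (0, 7): total = 2385
  Green (11, 9): total = 1900
  Amber (1, 3): total = 1890
Minimum is at Amber with total 1890 blocks.

Amber, total 1890 blocks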